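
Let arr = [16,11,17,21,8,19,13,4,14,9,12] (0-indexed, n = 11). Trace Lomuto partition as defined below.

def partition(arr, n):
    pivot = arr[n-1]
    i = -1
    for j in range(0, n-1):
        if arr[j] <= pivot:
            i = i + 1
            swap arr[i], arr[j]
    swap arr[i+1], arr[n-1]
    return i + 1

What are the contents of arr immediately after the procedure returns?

pivot=12, i=-1
j=0: 16>12, skip
j=1: 11≤12, i=0, swap(0,1) ⇒ [11,16,17,21,8,19,13,4,14,9,12]
j=2: 17>12, skip
j=3: 21>12, skip
j=4: 8≤12, i=1, swap(1,4) ⇒ [11,8,17,21,16,19,13,4,14,9,12]
j=5: 19>12, skip
j=6: 13>12, skip
j=7: 4≤12, i=2, swap(2,7) ⇒ [11,8,4,21,16,19,13,17,14,9,12]
j=8: 14>12, skip
j=9: 9≤12, i=3, swap(3,9) ⇒ [11,8,4,9,16,19,13,17,14,21,12]
swap(4,10) ⇒ [11,8,4,9,12,19,13,17,14,21,16]; return 4

[11,8,4,9,12,19,13,17,14,21,16]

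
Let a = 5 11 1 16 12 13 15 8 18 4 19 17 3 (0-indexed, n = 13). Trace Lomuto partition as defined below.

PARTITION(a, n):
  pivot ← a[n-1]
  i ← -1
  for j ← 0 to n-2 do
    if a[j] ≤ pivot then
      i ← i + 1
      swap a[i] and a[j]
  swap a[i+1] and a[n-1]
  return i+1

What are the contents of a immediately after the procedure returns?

1 3 5 16 12 13 15 8 18 4 19 17 11

pivot=3, i=-1
j=0: 5>3, skip
j=1: 11>3, skip
j=2: 1≤3, i=0, swap(0,2) ⇒ 1 11 5 16 12 13 15 8 18 4 19 17 3
j=3: 16>3, skip
j=4: 12>3, skip
j=5: 13>3, skip
j=6: 15>3, skip
j=7: 8>3, skip
j=8: 18>3, skip
j=9: 4>3, skip
j=10: 19>3, skip
j=11: 17>3, skip
swap(1,12) ⇒ 1 3 5 16 12 13 15 8 18 4 19 17 11; return 1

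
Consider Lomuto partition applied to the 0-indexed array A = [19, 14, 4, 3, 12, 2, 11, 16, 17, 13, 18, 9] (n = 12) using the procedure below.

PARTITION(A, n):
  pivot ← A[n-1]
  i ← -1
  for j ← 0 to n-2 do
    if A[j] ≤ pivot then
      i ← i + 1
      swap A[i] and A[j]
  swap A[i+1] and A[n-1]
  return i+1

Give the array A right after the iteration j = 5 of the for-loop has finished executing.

[4, 3, 2, 14, 12, 19, 11, 16, 17, 13, 18, 9]

pivot=9, i=-1
j=0: 19>9, skip
j=1: 14>9, skip
j=2: 4≤9, i=0, swap(0,2) ⇒ [4, 14, 19, 3, 12, 2, 11, 16, 17, 13, 18, 9]
j=3: 3≤9, i=1, swap(1,3) ⇒ [4, 3, 19, 14, 12, 2, 11, 16, 17, 13, 18, 9]
j=4: 12>9, skip
j=5: 2≤9, i=2, swap(2,5) ⇒ [4, 3, 2, 14, 12, 19, 11, 16, 17, 13, 18, 9]
(after j=5) A = [4, 3, 2, 14, 12, 19, 11, 16, 17, 13, 18, 9]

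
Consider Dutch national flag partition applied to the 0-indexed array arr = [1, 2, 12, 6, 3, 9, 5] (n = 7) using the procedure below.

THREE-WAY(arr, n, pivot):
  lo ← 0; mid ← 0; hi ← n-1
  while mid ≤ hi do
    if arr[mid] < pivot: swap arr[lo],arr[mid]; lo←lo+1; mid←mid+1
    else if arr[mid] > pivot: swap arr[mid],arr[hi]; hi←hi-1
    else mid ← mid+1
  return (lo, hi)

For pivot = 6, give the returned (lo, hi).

pivot = 6; lo=0, mid=0, hi=6
arr[mid]=1<6: swap arr[0],arr[0]; lo=1,mid=1 → [1, 2, 12, 6, 3, 9, 5]
arr[mid]=2<6: swap arr[1],arr[1]; lo=2,mid=2 → [1, 2, 12, 6, 3, 9, 5]
arr[mid]=12>6: swap arr[2],arr[6]; hi=5 → [1, 2, 5, 6, 3, 9, 12]
arr[mid]=5<6: swap arr[2],arr[2]; lo=3,mid=3 → [1, 2, 5, 6, 3, 9, 12]
arr[mid]=6=6: mid=4
arr[mid]=3<6: swap arr[3],arr[4]; lo=4,mid=5 → [1, 2, 5, 3, 6, 9, 12]
arr[mid]=9>6: swap arr[5],arr[5]; hi=4 → [1, 2, 5, 3, 6, 9, 12]
end: lo=4, hi=4; arr = [1, 2, 5, 3, 6, 9, 12]

(4, 4)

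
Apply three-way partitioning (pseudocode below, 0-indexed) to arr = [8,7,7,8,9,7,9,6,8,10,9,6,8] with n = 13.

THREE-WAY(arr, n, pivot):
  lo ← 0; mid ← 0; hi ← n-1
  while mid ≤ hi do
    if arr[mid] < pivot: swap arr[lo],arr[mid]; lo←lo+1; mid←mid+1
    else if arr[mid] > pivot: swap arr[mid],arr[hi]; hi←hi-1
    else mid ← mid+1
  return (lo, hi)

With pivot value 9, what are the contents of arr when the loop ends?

pivot = 9; lo=0, mid=0, hi=12
arr[mid]=8<9: swap arr[0],arr[0]; lo=1,mid=1 → [8,7,7,8,9,7,9,6,8,10,9,6,8]
arr[mid]=7<9: swap arr[1],arr[1]; lo=2,mid=2 → [8,7,7,8,9,7,9,6,8,10,9,6,8]
arr[mid]=7<9: swap arr[2],arr[2]; lo=3,mid=3 → [8,7,7,8,9,7,9,6,8,10,9,6,8]
arr[mid]=8<9: swap arr[3],arr[3]; lo=4,mid=4 → [8,7,7,8,9,7,9,6,8,10,9,6,8]
arr[mid]=9=9: mid=5
arr[mid]=7<9: swap arr[4],arr[5]; lo=5,mid=6 → [8,7,7,8,7,9,9,6,8,10,9,6,8]
arr[mid]=9=9: mid=7
arr[mid]=6<9: swap arr[5],arr[7]; lo=6,mid=8 → [8,7,7,8,7,6,9,9,8,10,9,6,8]
arr[mid]=8<9: swap arr[6],arr[8]; lo=7,mid=9 → [8,7,7,8,7,6,8,9,9,10,9,6,8]
arr[mid]=10>9: swap arr[9],arr[12]; hi=11 → [8,7,7,8,7,6,8,9,9,8,9,6,10]
arr[mid]=8<9: swap arr[7],arr[9]; lo=8,mid=10 → [8,7,7,8,7,6,8,8,9,9,9,6,10]
arr[mid]=9=9: mid=11
arr[mid]=6<9: swap arr[8],arr[11]; lo=9,mid=12 → [8,7,7,8,7,6,8,8,6,9,9,9,10]
end: lo=9, hi=11; arr = [8,7,7,8,7,6,8,8,6,9,9,9,10]

[8,7,7,8,7,6,8,8,6,9,9,9,10]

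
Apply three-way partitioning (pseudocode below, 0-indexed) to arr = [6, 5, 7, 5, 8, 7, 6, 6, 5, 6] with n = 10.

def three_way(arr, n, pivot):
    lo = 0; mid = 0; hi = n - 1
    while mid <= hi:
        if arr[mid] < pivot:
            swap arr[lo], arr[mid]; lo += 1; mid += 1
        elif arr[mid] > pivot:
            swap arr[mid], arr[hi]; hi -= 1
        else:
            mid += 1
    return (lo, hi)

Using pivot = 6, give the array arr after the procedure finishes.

lo=0 mid=0 hi=9
6=6: mid=1
5<6: swap(0,1), lo=1 mid=2 ⇒ [5, 6, 7, 5, 8, 7, 6, 6, 5, 6]
7>6: swap(2,9), hi=8 ⇒ [5, 6, 6, 5, 8, 7, 6, 6, 5, 7]
6=6: mid=3
5<6: swap(1,3), lo=2 mid=4 ⇒ [5, 5, 6, 6, 8, 7, 6, 6, 5, 7]
8>6: swap(4,8), hi=7 ⇒ [5, 5, 6, 6, 5, 7, 6, 6, 8, 7]
5<6: swap(2,4), lo=3 mid=5 ⇒ [5, 5, 5, 6, 6, 7, 6, 6, 8, 7]
7>6: swap(5,7), hi=6 ⇒ [5, 5, 5, 6, 6, 6, 6, 7, 8, 7]
6=6: mid=6
6=6: mid=7
done. lo=3 hi=6; arr=[5, 5, 5, 6, 6, 6, 6, 7, 8, 7]

[5, 5, 5, 6, 6, 6, 6, 7, 8, 7]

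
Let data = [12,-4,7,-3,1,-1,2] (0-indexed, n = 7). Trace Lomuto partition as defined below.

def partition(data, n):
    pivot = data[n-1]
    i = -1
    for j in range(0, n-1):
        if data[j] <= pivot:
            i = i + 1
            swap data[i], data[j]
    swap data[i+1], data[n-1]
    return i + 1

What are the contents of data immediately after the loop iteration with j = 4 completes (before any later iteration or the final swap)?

pivot=2, i=-1
j=0: 12>2, skip
j=1: -4≤2, i=0, swap(0,1) ⇒ [-4,12,7,-3,1,-1,2]
j=2: 7>2, skip
j=3: -3≤2, i=1, swap(1,3) ⇒ [-4,-3,7,12,1,-1,2]
j=4: 1≤2, i=2, swap(2,4) ⇒ [-4,-3,1,12,7,-1,2]
(after j=4) data = [-4,-3,1,12,7,-1,2]

[-4,-3,1,12,7,-1,2]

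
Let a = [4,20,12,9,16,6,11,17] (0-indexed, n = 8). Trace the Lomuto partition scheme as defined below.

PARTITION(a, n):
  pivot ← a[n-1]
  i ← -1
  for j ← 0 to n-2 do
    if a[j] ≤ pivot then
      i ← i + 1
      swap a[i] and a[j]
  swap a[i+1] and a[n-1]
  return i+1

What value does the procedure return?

6

pivot=17, i=-1
j=0: 4≤17, i=0, swap(0,0) ⇒ [4,20,12,9,16,6,11,17]
j=1: 20>17, skip
j=2: 12≤17, i=1, swap(1,2) ⇒ [4,12,20,9,16,6,11,17]
j=3: 9≤17, i=2, swap(2,3) ⇒ [4,12,9,20,16,6,11,17]
j=4: 16≤17, i=3, swap(3,4) ⇒ [4,12,9,16,20,6,11,17]
j=5: 6≤17, i=4, swap(4,5) ⇒ [4,12,9,16,6,20,11,17]
j=6: 11≤17, i=5, swap(5,6) ⇒ [4,12,9,16,6,11,20,17]
swap(6,7) ⇒ [4,12,9,16,6,11,17,20]; return 6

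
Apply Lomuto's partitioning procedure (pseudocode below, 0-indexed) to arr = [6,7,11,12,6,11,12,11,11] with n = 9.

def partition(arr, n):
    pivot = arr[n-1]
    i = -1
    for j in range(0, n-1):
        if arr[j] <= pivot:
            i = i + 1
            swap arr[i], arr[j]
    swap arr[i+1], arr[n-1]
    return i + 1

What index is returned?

6

pivot=11, i=-1
j=0: 6≤11, i=0, swap(0,0) ⇒ [6,7,11,12,6,11,12,11,11]
j=1: 7≤11, i=1, swap(1,1) ⇒ [6,7,11,12,6,11,12,11,11]
j=2: 11≤11, i=2, swap(2,2) ⇒ [6,7,11,12,6,11,12,11,11]
j=3: 12>11, skip
j=4: 6≤11, i=3, swap(3,4) ⇒ [6,7,11,6,12,11,12,11,11]
j=5: 11≤11, i=4, swap(4,5) ⇒ [6,7,11,6,11,12,12,11,11]
j=6: 12>11, skip
j=7: 11≤11, i=5, swap(5,7) ⇒ [6,7,11,6,11,11,12,12,11]
swap(6,8) ⇒ [6,7,11,6,11,11,11,12,12]; return 6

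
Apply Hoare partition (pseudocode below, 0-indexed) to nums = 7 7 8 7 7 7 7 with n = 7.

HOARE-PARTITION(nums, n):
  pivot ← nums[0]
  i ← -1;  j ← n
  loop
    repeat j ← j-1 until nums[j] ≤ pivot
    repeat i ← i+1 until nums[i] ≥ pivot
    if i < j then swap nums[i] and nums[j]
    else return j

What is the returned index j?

3

pivot=7
j stops at 6 (7), i stops at 0 (7); swap ⇒ 7 7 8 7 7 7 7
j stops at 5 (7), i stops at 1 (7); swap ⇒ 7 7 8 7 7 7 7
j stops at 4 (7), i stops at 2 (8); swap ⇒ 7 7 7 7 8 7 7
j stops at 3, i stops at 3; i≥j ⇒ return 3. nums=7 7 7 7 8 7 7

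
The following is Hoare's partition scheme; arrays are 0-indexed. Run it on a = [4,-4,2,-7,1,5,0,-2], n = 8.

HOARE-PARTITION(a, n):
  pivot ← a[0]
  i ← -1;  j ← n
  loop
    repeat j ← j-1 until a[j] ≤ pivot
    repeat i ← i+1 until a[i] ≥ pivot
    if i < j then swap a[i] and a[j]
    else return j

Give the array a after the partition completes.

[-2,-4,2,-7,1,0,5,4]

pivot = a[0] = 4; i = -1, j = 8
j→7 (a[7]=-2≤4), i→0 (a[0]=4≥4); i<j, swap → [-2,-4,2,-7,1,5,0,4]
j→6 (a[6]=0≤4), i→5 (a[5]=5≥4); i<j, swap → [-2,-4,2,-7,1,0,5,4]
j→5, i→6; i≥j, return j=5. a = [-2,-4,2,-7,1,0,5,4]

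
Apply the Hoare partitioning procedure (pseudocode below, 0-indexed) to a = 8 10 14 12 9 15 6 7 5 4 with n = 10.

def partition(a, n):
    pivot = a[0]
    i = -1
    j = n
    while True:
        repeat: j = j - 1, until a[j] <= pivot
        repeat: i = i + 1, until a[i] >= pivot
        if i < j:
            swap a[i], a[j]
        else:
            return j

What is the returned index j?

3

pivot = a[0] = 8; i = -1, j = 10
j→9 (a[9]=4≤8), i→0 (a[0]=8≥8); i<j, swap → 4 10 14 12 9 15 6 7 5 8
j→8 (a[8]=5≤8), i→1 (a[1]=10≥8); i<j, swap → 4 5 14 12 9 15 6 7 10 8
j→7 (a[7]=7≤8), i→2 (a[2]=14≥8); i<j, swap → 4 5 7 12 9 15 6 14 10 8
j→6 (a[6]=6≤8), i→3 (a[3]=12≥8); i<j, swap → 4 5 7 6 9 15 12 14 10 8
j→3, i→4; i≥j, return j=3. a = 4 5 7 6 9 15 12 14 10 8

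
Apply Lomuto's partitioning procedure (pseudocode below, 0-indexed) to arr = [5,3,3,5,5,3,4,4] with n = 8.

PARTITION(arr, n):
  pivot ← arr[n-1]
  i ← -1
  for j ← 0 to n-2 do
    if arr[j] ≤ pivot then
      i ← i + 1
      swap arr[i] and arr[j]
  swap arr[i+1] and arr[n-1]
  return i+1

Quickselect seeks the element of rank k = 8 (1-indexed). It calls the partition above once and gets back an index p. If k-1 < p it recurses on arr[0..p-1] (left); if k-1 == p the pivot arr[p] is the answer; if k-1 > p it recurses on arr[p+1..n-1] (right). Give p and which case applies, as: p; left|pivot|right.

pivot=4, i=-1
j=0: 5>4, skip
j=1: 3≤4, i=0, swap(0,1) ⇒ [3,5,3,5,5,3,4,4]
j=2: 3≤4, i=1, swap(1,2) ⇒ [3,3,5,5,5,3,4,4]
j=3: 5>4, skip
j=4: 5>4, skip
j=5: 3≤4, i=2, swap(2,5) ⇒ [3,3,3,5,5,5,4,4]
j=6: 4≤4, i=3, swap(3,6) ⇒ [3,3,3,4,5,5,5,4]
swap(4,7) ⇒ [3,3,3,4,4,5,5,5]; return 4
p = 4; k-1 = 7 > 4 ⇒ right

4; right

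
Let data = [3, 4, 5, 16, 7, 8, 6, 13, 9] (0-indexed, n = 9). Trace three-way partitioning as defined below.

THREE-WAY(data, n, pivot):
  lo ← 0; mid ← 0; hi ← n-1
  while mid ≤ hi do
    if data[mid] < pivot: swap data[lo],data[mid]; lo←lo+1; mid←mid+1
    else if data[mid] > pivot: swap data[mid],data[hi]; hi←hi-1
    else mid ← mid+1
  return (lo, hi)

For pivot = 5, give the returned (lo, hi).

lo=0 mid=0 hi=8
3<5: swap(0,0), lo=1 mid=1 ⇒ [3, 4, 5, 16, 7, 8, 6, 13, 9]
4<5: swap(1,1), lo=2 mid=2 ⇒ [3, 4, 5, 16, 7, 8, 6, 13, 9]
5=5: mid=3
16>5: swap(3,8), hi=7 ⇒ [3, 4, 5, 9, 7, 8, 6, 13, 16]
9>5: swap(3,7), hi=6 ⇒ [3, 4, 5, 13, 7, 8, 6, 9, 16]
13>5: swap(3,6), hi=5 ⇒ [3, 4, 5, 6, 7, 8, 13, 9, 16]
6>5: swap(3,5), hi=4 ⇒ [3, 4, 5, 8, 7, 6, 13, 9, 16]
8>5: swap(3,4), hi=3 ⇒ [3, 4, 5, 7, 8, 6, 13, 9, 16]
7>5: swap(3,3), hi=2 ⇒ [3, 4, 5, 7, 8, 6, 13, 9, 16]
done. lo=2 hi=2; data=[3, 4, 5, 7, 8, 6, 13, 9, 16]

(2, 2)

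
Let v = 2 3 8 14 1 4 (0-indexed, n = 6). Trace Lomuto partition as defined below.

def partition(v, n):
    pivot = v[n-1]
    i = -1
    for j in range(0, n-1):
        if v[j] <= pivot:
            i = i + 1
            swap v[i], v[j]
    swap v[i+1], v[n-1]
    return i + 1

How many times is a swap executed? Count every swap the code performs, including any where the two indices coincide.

pivot = v[5] = 4; i = -1
j=0: v[0]=2 ≤ 4 → i=0, swap v[0],v[0] (no change) → 2 3 8 14 1 4
j=1: v[1]=3 ≤ 4 → i=1, swap v[1],v[1] (no change) → 2 3 8 14 1 4
j=2: v[2]=8 > 4 → no swap
j=3: v[3]=14 > 4 → no swap
j=4: v[4]=1 ≤ 4 → i=2, swap v[2],v[4] → 2 3 1 14 8 4
final swap v[3],v[5] → 2 3 1 4 8 14; return 3

4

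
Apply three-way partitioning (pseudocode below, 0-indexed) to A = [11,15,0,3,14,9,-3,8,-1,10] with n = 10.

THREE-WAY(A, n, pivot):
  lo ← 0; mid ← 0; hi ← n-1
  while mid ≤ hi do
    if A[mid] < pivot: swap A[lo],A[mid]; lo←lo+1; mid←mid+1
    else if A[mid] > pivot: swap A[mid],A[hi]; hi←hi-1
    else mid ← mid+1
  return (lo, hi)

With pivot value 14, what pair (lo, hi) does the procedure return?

lo=0 mid=0 hi=9
11<14: swap(0,0), lo=1 mid=1 ⇒ [11,15,0,3,14,9,-3,8,-1,10]
15>14: swap(1,9), hi=8 ⇒ [11,10,0,3,14,9,-3,8,-1,15]
10<14: swap(1,1), lo=2 mid=2 ⇒ [11,10,0,3,14,9,-3,8,-1,15]
0<14: swap(2,2), lo=3 mid=3 ⇒ [11,10,0,3,14,9,-3,8,-1,15]
3<14: swap(3,3), lo=4 mid=4 ⇒ [11,10,0,3,14,9,-3,8,-1,15]
14=14: mid=5
9<14: swap(4,5), lo=5 mid=6 ⇒ [11,10,0,3,9,14,-3,8,-1,15]
-3<14: swap(5,6), lo=6 mid=7 ⇒ [11,10,0,3,9,-3,14,8,-1,15]
8<14: swap(6,7), lo=7 mid=8 ⇒ [11,10,0,3,9,-3,8,14,-1,15]
-1<14: swap(7,8), lo=8 mid=9 ⇒ [11,10,0,3,9,-3,8,-1,14,15]
done. lo=8 hi=8; A=[11,10,0,3,9,-3,8,-1,14,15]

(8, 8)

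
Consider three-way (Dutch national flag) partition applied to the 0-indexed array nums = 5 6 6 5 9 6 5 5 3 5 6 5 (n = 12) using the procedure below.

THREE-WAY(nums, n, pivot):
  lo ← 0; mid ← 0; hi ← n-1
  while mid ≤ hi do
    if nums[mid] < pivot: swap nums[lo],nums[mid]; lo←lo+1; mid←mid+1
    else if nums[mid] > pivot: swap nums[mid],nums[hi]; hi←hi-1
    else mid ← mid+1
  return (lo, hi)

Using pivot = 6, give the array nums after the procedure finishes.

lo=0 mid=0 hi=11
5<6: swap(0,0), lo=1 mid=1 ⇒ 5 6 6 5 9 6 5 5 3 5 6 5
6=6: mid=2
6=6: mid=3
5<6: swap(1,3), lo=2 mid=4 ⇒ 5 5 6 6 9 6 5 5 3 5 6 5
9>6: swap(4,11), hi=10 ⇒ 5 5 6 6 5 6 5 5 3 5 6 9
5<6: swap(2,4), lo=3 mid=5 ⇒ 5 5 5 6 6 6 5 5 3 5 6 9
6=6: mid=6
5<6: swap(3,6), lo=4 mid=7 ⇒ 5 5 5 5 6 6 6 5 3 5 6 9
5<6: swap(4,7), lo=5 mid=8 ⇒ 5 5 5 5 5 6 6 6 3 5 6 9
3<6: swap(5,8), lo=6 mid=9 ⇒ 5 5 5 5 5 3 6 6 6 5 6 9
5<6: swap(6,9), lo=7 mid=10 ⇒ 5 5 5 5 5 3 5 6 6 6 6 9
6=6: mid=11
done. lo=7 hi=10; nums=5 5 5 5 5 3 5 6 6 6 6 9

5 5 5 5 5 3 5 6 6 6 6 9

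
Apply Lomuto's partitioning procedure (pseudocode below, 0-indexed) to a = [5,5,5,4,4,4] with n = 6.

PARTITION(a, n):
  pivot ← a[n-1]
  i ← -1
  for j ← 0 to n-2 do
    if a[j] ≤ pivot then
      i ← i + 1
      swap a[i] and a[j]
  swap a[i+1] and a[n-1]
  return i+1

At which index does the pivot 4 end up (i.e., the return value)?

pivot = a[5] = 4; i = -1
j=0: a[0]=5 > 4 → no swap
j=1: a[1]=5 > 4 → no swap
j=2: a[2]=5 > 4 → no swap
j=3: a[3]=4 ≤ 4 → i=0, swap a[0],a[3] → [4,5,5,5,4,4]
j=4: a[4]=4 ≤ 4 → i=1, swap a[1],a[4] → [4,4,5,5,5,4]
final swap a[2],a[5] → [4,4,4,5,5,5]; return 2

2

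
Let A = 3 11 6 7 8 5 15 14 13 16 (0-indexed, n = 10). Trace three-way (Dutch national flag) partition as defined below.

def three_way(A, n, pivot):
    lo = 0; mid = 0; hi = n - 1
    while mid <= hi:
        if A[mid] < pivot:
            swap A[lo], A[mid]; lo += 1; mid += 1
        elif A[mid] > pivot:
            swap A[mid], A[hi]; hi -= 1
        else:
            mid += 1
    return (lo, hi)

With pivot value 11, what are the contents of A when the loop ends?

3 6 7 8 5 11 14 13 16 15

lo=0 mid=0 hi=9
3<11: swap(0,0), lo=1 mid=1 ⇒ 3 11 6 7 8 5 15 14 13 16
11=11: mid=2
6<11: swap(1,2), lo=2 mid=3 ⇒ 3 6 11 7 8 5 15 14 13 16
7<11: swap(2,3), lo=3 mid=4 ⇒ 3 6 7 11 8 5 15 14 13 16
8<11: swap(3,4), lo=4 mid=5 ⇒ 3 6 7 8 11 5 15 14 13 16
5<11: swap(4,5), lo=5 mid=6 ⇒ 3 6 7 8 5 11 15 14 13 16
15>11: swap(6,9), hi=8 ⇒ 3 6 7 8 5 11 16 14 13 15
16>11: swap(6,8), hi=7 ⇒ 3 6 7 8 5 11 13 14 16 15
13>11: swap(6,7), hi=6 ⇒ 3 6 7 8 5 11 14 13 16 15
14>11: swap(6,6), hi=5 ⇒ 3 6 7 8 5 11 14 13 16 15
done. lo=5 hi=5; A=3 6 7 8 5 11 14 13 16 15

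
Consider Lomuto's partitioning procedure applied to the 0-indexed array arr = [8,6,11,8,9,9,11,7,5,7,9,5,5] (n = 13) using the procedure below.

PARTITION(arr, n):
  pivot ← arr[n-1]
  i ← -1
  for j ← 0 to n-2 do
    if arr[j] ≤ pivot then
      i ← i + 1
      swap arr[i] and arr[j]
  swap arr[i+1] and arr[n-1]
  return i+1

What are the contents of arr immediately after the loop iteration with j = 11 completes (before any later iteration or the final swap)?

pivot = arr[12] = 5; i = -1
j=0: arr[0]=8 > 5 → no swap
j=1: arr[1]=6 > 5 → no swap
j=2: arr[2]=11 > 5 → no swap
j=3: arr[3]=8 > 5 → no swap
j=4: arr[4]=9 > 5 → no swap
j=5: arr[5]=9 > 5 → no swap
j=6: arr[6]=11 > 5 → no swap
j=7: arr[7]=7 > 5 → no swap
j=8: arr[8]=5 ≤ 5 → i=0, swap arr[0],arr[8] → [5,6,11,8,9,9,11,7,8,7,9,5,5]
j=9: arr[9]=7 > 5 → no swap
j=10: arr[10]=9 > 5 → no swap
j=11: arr[11]=5 ≤ 5 → i=1, swap arr[1],arr[11] → [5,5,11,8,9,9,11,7,8,7,9,6,5]
(after j=11) arr = [5,5,11,8,9,9,11,7,8,7,9,6,5]

[5,5,11,8,9,9,11,7,8,7,9,6,5]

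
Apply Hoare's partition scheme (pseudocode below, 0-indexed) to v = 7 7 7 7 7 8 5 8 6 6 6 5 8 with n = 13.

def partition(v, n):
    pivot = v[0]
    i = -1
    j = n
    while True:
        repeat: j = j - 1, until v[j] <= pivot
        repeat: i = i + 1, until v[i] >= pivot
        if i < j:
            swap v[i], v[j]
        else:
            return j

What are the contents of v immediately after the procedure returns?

5 6 6 6 5 8 7 8 7 7 7 7 8

pivot = v[0] = 7; i = -1, j = 13
j→11 (v[11]=5≤7), i→0 (v[0]=7≥7); i<j, swap → 5 7 7 7 7 8 5 8 6 6 6 7 8
j→10 (v[10]=6≤7), i→1 (v[1]=7≥7); i<j, swap → 5 6 7 7 7 8 5 8 6 6 7 7 8
j→9 (v[9]=6≤7), i→2 (v[2]=7≥7); i<j, swap → 5 6 6 7 7 8 5 8 6 7 7 7 8
j→8 (v[8]=6≤7), i→3 (v[3]=7≥7); i<j, swap → 5 6 6 6 7 8 5 8 7 7 7 7 8
j→6 (v[6]=5≤7), i→4 (v[4]=7≥7); i<j, swap → 5 6 6 6 5 8 7 8 7 7 7 7 8
j→4, i→5; i≥j, return j=4. v = 5 6 6 6 5 8 7 8 7 7 7 7 8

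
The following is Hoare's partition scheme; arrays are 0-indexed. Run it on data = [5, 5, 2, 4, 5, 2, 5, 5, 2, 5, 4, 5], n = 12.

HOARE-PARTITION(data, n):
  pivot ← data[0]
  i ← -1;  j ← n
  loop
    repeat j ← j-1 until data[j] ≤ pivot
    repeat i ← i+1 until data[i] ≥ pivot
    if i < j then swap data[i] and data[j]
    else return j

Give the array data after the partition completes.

[5, 4, 2, 4, 5, 2, 2, 5, 5, 5, 5, 5]

pivot=5
j stops at 11 (5), i stops at 0 (5); swap ⇒ [5, 5, 2, 4, 5, 2, 5, 5, 2, 5, 4, 5]
j stops at 10 (4), i stops at 1 (5); swap ⇒ [5, 4, 2, 4, 5, 2, 5, 5, 2, 5, 5, 5]
j stops at 9 (5), i stops at 4 (5); swap ⇒ [5, 4, 2, 4, 5, 2, 5, 5, 2, 5, 5, 5]
j stops at 8 (2), i stops at 6 (5); swap ⇒ [5, 4, 2, 4, 5, 2, 2, 5, 5, 5, 5, 5]
j stops at 7, i stops at 7; i≥j ⇒ return 7. data=[5, 4, 2, 4, 5, 2, 2, 5, 5, 5, 5, 5]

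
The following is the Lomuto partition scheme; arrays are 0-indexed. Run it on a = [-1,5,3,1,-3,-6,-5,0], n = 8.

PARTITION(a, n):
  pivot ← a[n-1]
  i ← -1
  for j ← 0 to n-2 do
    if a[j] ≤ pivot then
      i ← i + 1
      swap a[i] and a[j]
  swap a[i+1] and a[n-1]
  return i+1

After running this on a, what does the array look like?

pivot=0, i=-1
j=0: -1≤0, i=0, swap(0,0) ⇒ [-1,5,3,1,-3,-6,-5,0]
j=1: 5>0, skip
j=2: 3>0, skip
j=3: 1>0, skip
j=4: -3≤0, i=1, swap(1,4) ⇒ [-1,-3,3,1,5,-6,-5,0]
j=5: -6≤0, i=2, swap(2,5) ⇒ [-1,-3,-6,1,5,3,-5,0]
j=6: -5≤0, i=3, swap(3,6) ⇒ [-1,-3,-6,-5,5,3,1,0]
swap(4,7) ⇒ [-1,-3,-6,-5,0,3,1,5]; return 4

[-1,-3,-6,-5,0,3,1,5]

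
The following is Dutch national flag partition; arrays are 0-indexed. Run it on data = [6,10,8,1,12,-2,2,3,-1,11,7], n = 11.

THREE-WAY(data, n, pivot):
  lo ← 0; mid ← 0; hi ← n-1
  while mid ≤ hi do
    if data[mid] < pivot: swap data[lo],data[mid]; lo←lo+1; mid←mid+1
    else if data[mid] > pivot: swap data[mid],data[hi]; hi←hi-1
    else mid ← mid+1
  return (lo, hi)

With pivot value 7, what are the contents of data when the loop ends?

lo=0 mid=0 hi=10
6<7: swap(0,0), lo=1 mid=1 ⇒ [6,10,8,1,12,-2,2,3,-1,11,7]
10>7: swap(1,10), hi=9 ⇒ [6,7,8,1,12,-2,2,3,-1,11,10]
7=7: mid=2
8>7: swap(2,9), hi=8 ⇒ [6,7,11,1,12,-2,2,3,-1,8,10]
11>7: swap(2,8), hi=7 ⇒ [6,7,-1,1,12,-2,2,3,11,8,10]
-1<7: swap(1,2), lo=2 mid=3 ⇒ [6,-1,7,1,12,-2,2,3,11,8,10]
1<7: swap(2,3), lo=3 mid=4 ⇒ [6,-1,1,7,12,-2,2,3,11,8,10]
12>7: swap(4,7), hi=6 ⇒ [6,-1,1,7,3,-2,2,12,11,8,10]
3<7: swap(3,4), lo=4 mid=5 ⇒ [6,-1,1,3,7,-2,2,12,11,8,10]
-2<7: swap(4,5), lo=5 mid=6 ⇒ [6,-1,1,3,-2,7,2,12,11,8,10]
2<7: swap(5,6), lo=6 mid=7 ⇒ [6,-1,1,3,-2,2,7,12,11,8,10]
done. lo=6 hi=6; data=[6,-1,1,3,-2,2,7,12,11,8,10]

[6,-1,1,3,-2,2,7,12,11,8,10]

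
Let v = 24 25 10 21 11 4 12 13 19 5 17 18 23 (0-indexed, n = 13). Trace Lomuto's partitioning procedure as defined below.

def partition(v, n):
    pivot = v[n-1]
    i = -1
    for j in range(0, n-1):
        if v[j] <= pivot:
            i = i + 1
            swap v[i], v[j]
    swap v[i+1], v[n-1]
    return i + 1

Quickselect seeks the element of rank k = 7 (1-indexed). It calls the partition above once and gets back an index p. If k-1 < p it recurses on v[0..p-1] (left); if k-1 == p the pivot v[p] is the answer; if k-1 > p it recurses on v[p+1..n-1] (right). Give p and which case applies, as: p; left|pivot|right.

pivot = v[12] = 23; i = -1
j=0: v[0]=24 > 23 → no swap
j=1: v[1]=25 > 23 → no swap
j=2: v[2]=10 ≤ 23 → i=0, swap v[0],v[2] → 10 25 24 21 11 4 12 13 19 5 17 18 23
j=3: v[3]=21 ≤ 23 → i=1, swap v[1],v[3] → 10 21 24 25 11 4 12 13 19 5 17 18 23
j=4: v[4]=11 ≤ 23 → i=2, swap v[2],v[4] → 10 21 11 25 24 4 12 13 19 5 17 18 23
j=5: v[5]=4 ≤ 23 → i=3, swap v[3],v[5] → 10 21 11 4 24 25 12 13 19 5 17 18 23
j=6: v[6]=12 ≤ 23 → i=4, swap v[4],v[6] → 10 21 11 4 12 25 24 13 19 5 17 18 23
j=7: v[7]=13 ≤ 23 → i=5, swap v[5],v[7] → 10 21 11 4 12 13 24 25 19 5 17 18 23
j=8: v[8]=19 ≤ 23 → i=6, swap v[6],v[8] → 10 21 11 4 12 13 19 25 24 5 17 18 23
j=9: v[9]=5 ≤ 23 → i=7, swap v[7],v[9] → 10 21 11 4 12 13 19 5 24 25 17 18 23
j=10: v[10]=17 ≤ 23 → i=8, swap v[8],v[10] → 10 21 11 4 12 13 19 5 17 25 24 18 23
j=11: v[11]=18 ≤ 23 → i=9, swap v[9],v[11] → 10 21 11 4 12 13 19 5 17 18 24 25 23
final swap v[10],v[12] → 10 21 11 4 12 13 19 5 17 18 23 25 24; return 10
p = 10; k-1 = 6 < 10 ⇒ left

10; left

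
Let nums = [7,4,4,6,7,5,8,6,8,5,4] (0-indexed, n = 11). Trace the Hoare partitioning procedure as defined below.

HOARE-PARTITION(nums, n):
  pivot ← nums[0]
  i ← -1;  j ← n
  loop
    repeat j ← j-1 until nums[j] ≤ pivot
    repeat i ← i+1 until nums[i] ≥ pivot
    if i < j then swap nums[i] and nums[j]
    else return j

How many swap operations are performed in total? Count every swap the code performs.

pivot=7
j stops at 10 (4), i stops at 0 (7); swap ⇒ [4,4,4,6,7,5,8,6,8,5,7]
j stops at 9 (5), i stops at 4 (7); swap ⇒ [4,4,4,6,5,5,8,6,8,7,7]
j stops at 7 (6), i stops at 6 (8); swap ⇒ [4,4,4,6,5,5,6,8,8,7,7]
j stops at 6, i stops at 7; i≥j ⇒ return 6. nums=[4,4,4,6,5,5,6,8,8,7,7]

3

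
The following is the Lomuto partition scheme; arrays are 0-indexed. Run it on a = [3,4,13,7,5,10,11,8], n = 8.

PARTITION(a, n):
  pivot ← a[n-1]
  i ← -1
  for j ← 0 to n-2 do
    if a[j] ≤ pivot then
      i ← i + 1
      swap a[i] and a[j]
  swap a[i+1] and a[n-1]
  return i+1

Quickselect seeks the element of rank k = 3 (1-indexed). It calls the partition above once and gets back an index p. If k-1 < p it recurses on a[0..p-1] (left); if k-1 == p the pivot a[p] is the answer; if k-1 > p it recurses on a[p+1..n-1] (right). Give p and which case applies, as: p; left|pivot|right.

pivot = a[7] = 8; i = -1
j=0: a[0]=3 ≤ 8 → i=0, swap a[0],a[0] (no change) → [3,4,13,7,5,10,11,8]
j=1: a[1]=4 ≤ 8 → i=1, swap a[1],a[1] (no change) → [3,4,13,7,5,10,11,8]
j=2: a[2]=13 > 8 → no swap
j=3: a[3]=7 ≤ 8 → i=2, swap a[2],a[3] → [3,4,7,13,5,10,11,8]
j=4: a[4]=5 ≤ 8 → i=3, swap a[3],a[4] → [3,4,7,5,13,10,11,8]
j=5: a[5]=10 > 8 → no swap
j=6: a[6]=11 > 8 → no swap
final swap a[4],a[7] → [3,4,7,5,8,10,11,13]; return 4
p = 4; k-1 = 2 < 4 ⇒ left

4; left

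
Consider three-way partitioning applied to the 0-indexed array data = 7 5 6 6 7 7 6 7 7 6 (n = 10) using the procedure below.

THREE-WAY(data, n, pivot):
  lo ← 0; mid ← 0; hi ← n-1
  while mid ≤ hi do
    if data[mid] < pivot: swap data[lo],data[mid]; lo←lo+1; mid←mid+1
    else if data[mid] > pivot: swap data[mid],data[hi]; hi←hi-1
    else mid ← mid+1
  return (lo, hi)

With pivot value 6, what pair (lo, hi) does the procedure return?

pivot = 6; lo=0, mid=0, hi=9
data[mid]=7>6: swap data[0],data[9]; hi=8 → 6 5 6 6 7 7 6 7 7 7
data[mid]=6=6: mid=1
data[mid]=5<6: swap data[0],data[1]; lo=1,mid=2 → 5 6 6 6 7 7 6 7 7 7
data[mid]=6=6: mid=3
data[mid]=6=6: mid=4
data[mid]=7>6: swap data[4],data[8]; hi=7 → 5 6 6 6 7 7 6 7 7 7
data[mid]=7>6: swap data[4],data[7]; hi=6 → 5 6 6 6 7 7 6 7 7 7
data[mid]=7>6: swap data[4],data[6]; hi=5 → 5 6 6 6 6 7 7 7 7 7
data[mid]=6=6: mid=5
data[mid]=7>6: swap data[5],data[5]; hi=4 → 5 6 6 6 6 7 7 7 7 7
end: lo=1, hi=4; data = 5 6 6 6 6 7 7 7 7 7

(1, 4)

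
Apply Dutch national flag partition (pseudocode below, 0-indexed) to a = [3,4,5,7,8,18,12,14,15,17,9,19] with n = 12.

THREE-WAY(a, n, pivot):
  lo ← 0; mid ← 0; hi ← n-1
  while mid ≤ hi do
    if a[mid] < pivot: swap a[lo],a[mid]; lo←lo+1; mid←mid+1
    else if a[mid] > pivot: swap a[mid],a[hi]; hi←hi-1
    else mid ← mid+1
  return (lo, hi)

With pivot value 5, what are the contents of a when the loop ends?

[3,4,5,8,18,12,14,15,17,9,19,7]

pivot = 5; lo=0, mid=0, hi=11
a[mid]=3<5: swap a[0],a[0]; lo=1,mid=1 → [3,4,5,7,8,18,12,14,15,17,9,19]
a[mid]=4<5: swap a[1],a[1]; lo=2,mid=2 → [3,4,5,7,8,18,12,14,15,17,9,19]
a[mid]=5=5: mid=3
a[mid]=7>5: swap a[3],a[11]; hi=10 → [3,4,5,19,8,18,12,14,15,17,9,7]
a[mid]=19>5: swap a[3],a[10]; hi=9 → [3,4,5,9,8,18,12,14,15,17,19,7]
a[mid]=9>5: swap a[3],a[9]; hi=8 → [3,4,5,17,8,18,12,14,15,9,19,7]
a[mid]=17>5: swap a[3],a[8]; hi=7 → [3,4,5,15,8,18,12,14,17,9,19,7]
a[mid]=15>5: swap a[3],a[7]; hi=6 → [3,4,5,14,8,18,12,15,17,9,19,7]
a[mid]=14>5: swap a[3],a[6]; hi=5 → [3,4,5,12,8,18,14,15,17,9,19,7]
a[mid]=12>5: swap a[3],a[5]; hi=4 → [3,4,5,18,8,12,14,15,17,9,19,7]
a[mid]=18>5: swap a[3],a[4]; hi=3 → [3,4,5,8,18,12,14,15,17,9,19,7]
a[mid]=8>5: swap a[3],a[3]; hi=2 → [3,4,5,8,18,12,14,15,17,9,19,7]
end: lo=2, hi=2; a = [3,4,5,8,18,12,14,15,17,9,19,7]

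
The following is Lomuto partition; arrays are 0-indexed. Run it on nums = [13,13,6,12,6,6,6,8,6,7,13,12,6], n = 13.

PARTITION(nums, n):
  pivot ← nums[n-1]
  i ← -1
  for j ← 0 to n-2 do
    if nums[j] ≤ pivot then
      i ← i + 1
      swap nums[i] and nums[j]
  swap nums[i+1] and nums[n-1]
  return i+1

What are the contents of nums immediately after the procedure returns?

pivot = nums[12] = 6; i = -1
j=0: nums[0]=13 > 6 → no swap
j=1: nums[1]=13 > 6 → no swap
j=2: nums[2]=6 ≤ 6 → i=0, swap nums[0],nums[2] → [6,13,13,12,6,6,6,8,6,7,13,12,6]
j=3: nums[3]=12 > 6 → no swap
j=4: nums[4]=6 ≤ 6 → i=1, swap nums[1],nums[4] → [6,6,13,12,13,6,6,8,6,7,13,12,6]
j=5: nums[5]=6 ≤ 6 → i=2, swap nums[2],nums[5] → [6,6,6,12,13,13,6,8,6,7,13,12,6]
j=6: nums[6]=6 ≤ 6 → i=3, swap nums[3],nums[6] → [6,6,6,6,13,13,12,8,6,7,13,12,6]
j=7: nums[7]=8 > 6 → no swap
j=8: nums[8]=6 ≤ 6 → i=4, swap nums[4],nums[8] → [6,6,6,6,6,13,12,8,13,7,13,12,6]
j=9: nums[9]=7 > 6 → no swap
j=10: nums[10]=13 > 6 → no swap
j=11: nums[11]=12 > 6 → no swap
final swap nums[5],nums[12] → [6,6,6,6,6,6,12,8,13,7,13,12,13]; return 5

[6,6,6,6,6,6,12,8,13,7,13,12,13]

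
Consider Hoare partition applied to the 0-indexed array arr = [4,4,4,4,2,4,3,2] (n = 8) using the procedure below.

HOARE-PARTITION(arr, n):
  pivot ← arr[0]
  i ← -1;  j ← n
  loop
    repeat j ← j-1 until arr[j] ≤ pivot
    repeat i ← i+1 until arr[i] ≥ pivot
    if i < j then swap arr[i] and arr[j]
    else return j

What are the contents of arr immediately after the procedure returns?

[2,3,4,2,4,4,4,4]

pivot = arr[0] = 4; i = -1, j = 8
j→7 (arr[7]=2≤4), i→0 (arr[0]=4≥4); i<j, swap → [2,4,4,4,2,4,3,4]
j→6 (arr[6]=3≤4), i→1 (arr[1]=4≥4); i<j, swap → [2,3,4,4,2,4,4,4]
j→5 (arr[5]=4≤4), i→2 (arr[2]=4≥4); i<j, swap → [2,3,4,4,2,4,4,4]
j→4 (arr[4]=2≤4), i→3 (arr[3]=4≥4); i<j, swap → [2,3,4,2,4,4,4,4]
j→3, i→4; i≥j, return j=3. arr = [2,3,4,2,4,4,4,4]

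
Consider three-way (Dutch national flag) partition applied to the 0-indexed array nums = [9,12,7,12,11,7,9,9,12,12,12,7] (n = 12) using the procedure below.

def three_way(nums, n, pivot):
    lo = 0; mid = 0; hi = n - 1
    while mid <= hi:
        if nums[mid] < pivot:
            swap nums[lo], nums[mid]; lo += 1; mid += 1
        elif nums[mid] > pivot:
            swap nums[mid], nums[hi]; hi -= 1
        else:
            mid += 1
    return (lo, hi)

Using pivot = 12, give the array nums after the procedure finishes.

[9,7,11,7,9,9,7,12,12,12,12,12]

lo=0 mid=0 hi=11
9<12: swap(0,0), lo=1 mid=1 ⇒ [9,12,7,12,11,7,9,9,12,12,12,7]
12=12: mid=2
7<12: swap(1,2), lo=2 mid=3 ⇒ [9,7,12,12,11,7,9,9,12,12,12,7]
12=12: mid=4
11<12: swap(2,4), lo=3 mid=5 ⇒ [9,7,11,12,12,7,9,9,12,12,12,7]
7<12: swap(3,5), lo=4 mid=6 ⇒ [9,7,11,7,12,12,9,9,12,12,12,7]
9<12: swap(4,6), lo=5 mid=7 ⇒ [9,7,11,7,9,12,12,9,12,12,12,7]
9<12: swap(5,7), lo=6 mid=8 ⇒ [9,7,11,7,9,9,12,12,12,12,12,7]
12=12: mid=9
12=12: mid=10
12=12: mid=11
7<12: swap(6,11), lo=7 mid=12 ⇒ [9,7,11,7,9,9,7,12,12,12,12,12]
done. lo=7 hi=11; nums=[9,7,11,7,9,9,7,12,12,12,12,12]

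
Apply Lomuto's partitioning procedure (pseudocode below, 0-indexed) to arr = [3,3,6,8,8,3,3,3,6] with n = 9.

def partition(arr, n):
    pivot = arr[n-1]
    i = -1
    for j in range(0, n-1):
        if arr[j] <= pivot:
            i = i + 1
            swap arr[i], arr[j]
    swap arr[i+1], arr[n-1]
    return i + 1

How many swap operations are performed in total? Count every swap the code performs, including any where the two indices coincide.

7

pivot = arr[8] = 6; i = -1
j=0: arr[0]=3 ≤ 6 → i=0, swap arr[0],arr[0] (no change) → [3,3,6,8,8,3,3,3,6]
j=1: arr[1]=3 ≤ 6 → i=1, swap arr[1],arr[1] (no change) → [3,3,6,8,8,3,3,3,6]
j=2: arr[2]=6 ≤ 6 → i=2, swap arr[2],arr[2] (no change) → [3,3,6,8,8,3,3,3,6]
j=3: arr[3]=8 > 6 → no swap
j=4: arr[4]=8 > 6 → no swap
j=5: arr[5]=3 ≤ 6 → i=3, swap arr[3],arr[5] → [3,3,6,3,8,8,3,3,6]
j=6: arr[6]=3 ≤ 6 → i=4, swap arr[4],arr[6] → [3,3,6,3,3,8,8,3,6]
j=7: arr[7]=3 ≤ 6 → i=5, swap arr[5],arr[7] → [3,3,6,3,3,3,8,8,6]
final swap arr[6],arr[8] → [3,3,6,3,3,3,6,8,8]; return 6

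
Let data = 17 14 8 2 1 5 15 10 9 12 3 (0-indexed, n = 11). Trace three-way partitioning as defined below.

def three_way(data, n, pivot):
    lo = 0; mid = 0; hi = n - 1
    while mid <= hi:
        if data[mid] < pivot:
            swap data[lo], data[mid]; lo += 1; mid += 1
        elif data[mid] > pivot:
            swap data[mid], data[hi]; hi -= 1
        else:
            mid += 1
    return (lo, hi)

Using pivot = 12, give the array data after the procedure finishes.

3 8 2 1 5 9 10 12 15 14 17

lo=0 mid=0 hi=10
17>12: swap(0,10), hi=9 ⇒ 3 14 8 2 1 5 15 10 9 12 17
3<12: swap(0,0), lo=1 mid=1 ⇒ 3 14 8 2 1 5 15 10 9 12 17
14>12: swap(1,9), hi=8 ⇒ 3 12 8 2 1 5 15 10 9 14 17
12=12: mid=2
8<12: swap(1,2), lo=2 mid=3 ⇒ 3 8 12 2 1 5 15 10 9 14 17
2<12: swap(2,3), lo=3 mid=4 ⇒ 3 8 2 12 1 5 15 10 9 14 17
1<12: swap(3,4), lo=4 mid=5 ⇒ 3 8 2 1 12 5 15 10 9 14 17
5<12: swap(4,5), lo=5 mid=6 ⇒ 3 8 2 1 5 12 15 10 9 14 17
15>12: swap(6,8), hi=7 ⇒ 3 8 2 1 5 12 9 10 15 14 17
9<12: swap(5,6), lo=6 mid=7 ⇒ 3 8 2 1 5 9 12 10 15 14 17
10<12: swap(6,7), lo=7 mid=8 ⇒ 3 8 2 1 5 9 10 12 15 14 17
done. lo=7 hi=7; data=3 8 2 1 5 9 10 12 15 14 17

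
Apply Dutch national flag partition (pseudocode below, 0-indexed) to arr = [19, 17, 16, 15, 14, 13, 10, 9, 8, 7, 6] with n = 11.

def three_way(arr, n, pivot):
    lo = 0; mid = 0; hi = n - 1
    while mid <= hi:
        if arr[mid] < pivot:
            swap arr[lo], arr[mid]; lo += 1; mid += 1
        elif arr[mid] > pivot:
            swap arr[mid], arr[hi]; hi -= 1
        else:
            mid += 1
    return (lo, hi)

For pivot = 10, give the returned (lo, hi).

(4, 4)

lo=0 mid=0 hi=10
19>10: swap(0,10), hi=9 ⇒ [6, 17, 16, 15, 14, 13, 10, 9, 8, 7, 19]
6<10: swap(0,0), lo=1 mid=1 ⇒ [6, 17, 16, 15, 14, 13, 10, 9, 8, 7, 19]
17>10: swap(1,9), hi=8 ⇒ [6, 7, 16, 15, 14, 13, 10, 9, 8, 17, 19]
7<10: swap(1,1), lo=2 mid=2 ⇒ [6, 7, 16, 15, 14, 13, 10, 9, 8, 17, 19]
16>10: swap(2,8), hi=7 ⇒ [6, 7, 8, 15, 14, 13, 10, 9, 16, 17, 19]
8<10: swap(2,2), lo=3 mid=3 ⇒ [6, 7, 8, 15, 14, 13, 10, 9, 16, 17, 19]
15>10: swap(3,7), hi=6 ⇒ [6, 7, 8, 9, 14, 13, 10, 15, 16, 17, 19]
9<10: swap(3,3), lo=4 mid=4 ⇒ [6, 7, 8, 9, 14, 13, 10, 15, 16, 17, 19]
14>10: swap(4,6), hi=5 ⇒ [6, 7, 8, 9, 10, 13, 14, 15, 16, 17, 19]
10=10: mid=5
13>10: swap(5,5), hi=4 ⇒ [6, 7, 8, 9, 10, 13, 14, 15, 16, 17, 19]
done. lo=4 hi=4; arr=[6, 7, 8, 9, 10, 13, 14, 15, 16, 17, 19]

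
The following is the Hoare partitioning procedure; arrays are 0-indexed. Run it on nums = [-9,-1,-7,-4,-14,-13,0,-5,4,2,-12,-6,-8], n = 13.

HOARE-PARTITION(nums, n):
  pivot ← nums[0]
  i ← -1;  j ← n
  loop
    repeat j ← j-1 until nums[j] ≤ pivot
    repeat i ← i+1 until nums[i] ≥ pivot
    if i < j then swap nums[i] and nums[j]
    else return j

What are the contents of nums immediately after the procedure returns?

[-12,-13,-14,-4,-7,-1,0,-5,4,2,-9,-6,-8]

pivot = nums[0] = -9; i = -1, j = 13
j→10 (nums[10]=-12≤-9), i→0 (nums[0]=-9≥-9); i<j, swap → [-12,-1,-7,-4,-14,-13,0,-5,4,2,-9,-6,-8]
j→5 (nums[5]=-13≤-9), i→1 (nums[1]=-1≥-9); i<j, swap → [-12,-13,-7,-4,-14,-1,0,-5,4,2,-9,-6,-8]
j→4 (nums[4]=-14≤-9), i→2 (nums[2]=-7≥-9); i<j, swap → [-12,-13,-14,-4,-7,-1,0,-5,4,2,-9,-6,-8]
j→2, i→3; i≥j, return j=2. nums = [-12,-13,-14,-4,-7,-1,0,-5,4,2,-9,-6,-8]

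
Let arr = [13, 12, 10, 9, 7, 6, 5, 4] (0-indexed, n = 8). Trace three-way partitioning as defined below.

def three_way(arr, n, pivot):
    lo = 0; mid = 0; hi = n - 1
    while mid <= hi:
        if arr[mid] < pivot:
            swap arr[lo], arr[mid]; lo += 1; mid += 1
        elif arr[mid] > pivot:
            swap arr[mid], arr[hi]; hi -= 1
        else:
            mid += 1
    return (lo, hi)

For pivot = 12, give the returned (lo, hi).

(6, 6)

lo=0 mid=0 hi=7
13>12: swap(0,7), hi=6 ⇒ [4, 12, 10, 9, 7, 6, 5, 13]
4<12: swap(0,0), lo=1 mid=1 ⇒ [4, 12, 10, 9, 7, 6, 5, 13]
12=12: mid=2
10<12: swap(1,2), lo=2 mid=3 ⇒ [4, 10, 12, 9, 7, 6, 5, 13]
9<12: swap(2,3), lo=3 mid=4 ⇒ [4, 10, 9, 12, 7, 6, 5, 13]
7<12: swap(3,4), lo=4 mid=5 ⇒ [4, 10, 9, 7, 12, 6, 5, 13]
6<12: swap(4,5), lo=5 mid=6 ⇒ [4, 10, 9, 7, 6, 12, 5, 13]
5<12: swap(5,6), lo=6 mid=7 ⇒ [4, 10, 9, 7, 6, 5, 12, 13]
done. lo=6 hi=6; arr=[4, 10, 9, 7, 6, 5, 12, 13]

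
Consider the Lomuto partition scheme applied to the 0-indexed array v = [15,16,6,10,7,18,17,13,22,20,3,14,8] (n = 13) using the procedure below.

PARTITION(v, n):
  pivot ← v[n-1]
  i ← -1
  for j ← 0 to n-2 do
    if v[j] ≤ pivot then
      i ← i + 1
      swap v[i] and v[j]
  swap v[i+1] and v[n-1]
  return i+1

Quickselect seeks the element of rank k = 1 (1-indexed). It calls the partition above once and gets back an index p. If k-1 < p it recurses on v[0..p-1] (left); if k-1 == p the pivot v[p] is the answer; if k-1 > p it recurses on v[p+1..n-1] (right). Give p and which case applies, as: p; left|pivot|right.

pivot=8, i=-1
j=0: 15>8, skip
j=1: 16>8, skip
j=2: 6≤8, i=0, swap(0,2) ⇒ [6,16,15,10,7,18,17,13,22,20,3,14,8]
j=3: 10>8, skip
j=4: 7≤8, i=1, swap(1,4) ⇒ [6,7,15,10,16,18,17,13,22,20,3,14,8]
j=5: 18>8, skip
j=6: 17>8, skip
j=7: 13>8, skip
j=8: 22>8, skip
j=9: 20>8, skip
j=10: 3≤8, i=2, swap(2,10) ⇒ [6,7,3,10,16,18,17,13,22,20,15,14,8]
j=11: 14>8, skip
swap(3,12) ⇒ [6,7,3,8,16,18,17,13,22,20,15,14,10]; return 3
p = 3; k-1 = 0 < 3 ⇒ left

3; left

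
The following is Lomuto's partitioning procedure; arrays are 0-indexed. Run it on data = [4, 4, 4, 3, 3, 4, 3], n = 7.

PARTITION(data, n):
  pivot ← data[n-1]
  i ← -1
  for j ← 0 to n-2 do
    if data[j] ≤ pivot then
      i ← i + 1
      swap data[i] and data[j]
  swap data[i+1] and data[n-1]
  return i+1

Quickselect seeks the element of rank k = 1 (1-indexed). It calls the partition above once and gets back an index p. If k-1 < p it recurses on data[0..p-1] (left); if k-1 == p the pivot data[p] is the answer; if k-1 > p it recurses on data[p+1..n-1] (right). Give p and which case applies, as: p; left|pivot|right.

pivot=3, i=-1
j=0: 4>3, skip
j=1: 4>3, skip
j=2: 4>3, skip
j=3: 3≤3, i=0, swap(0,3) ⇒ [3, 4, 4, 4, 3, 4, 3]
j=4: 3≤3, i=1, swap(1,4) ⇒ [3, 3, 4, 4, 4, 4, 3]
j=5: 4>3, skip
swap(2,6) ⇒ [3, 3, 3, 4, 4, 4, 4]; return 2
p = 2; k-1 = 0 < 2 ⇒ left

2; left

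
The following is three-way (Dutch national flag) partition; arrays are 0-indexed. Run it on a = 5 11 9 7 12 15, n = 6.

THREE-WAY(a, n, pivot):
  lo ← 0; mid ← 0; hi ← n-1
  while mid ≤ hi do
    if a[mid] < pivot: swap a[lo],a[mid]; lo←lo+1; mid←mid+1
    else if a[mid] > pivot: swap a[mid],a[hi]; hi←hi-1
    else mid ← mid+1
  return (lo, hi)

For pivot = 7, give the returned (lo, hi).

(1, 1)

pivot = 7; lo=0, mid=0, hi=5
a[mid]=5<7: swap a[0],a[0]; lo=1,mid=1 → 5 11 9 7 12 15
a[mid]=11>7: swap a[1],a[5]; hi=4 → 5 15 9 7 12 11
a[mid]=15>7: swap a[1],a[4]; hi=3 → 5 12 9 7 15 11
a[mid]=12>7: swap a[1],a[3]; hi=2 → 5 7 9 12 15 11
a[mid]=7=7: mid=2
a[mid]=9>7: swap a[2],a[2]; hi=1 → 5 7 9 12 15 11
end: lo=1, hi=1; a = 5 7 9 12 15 11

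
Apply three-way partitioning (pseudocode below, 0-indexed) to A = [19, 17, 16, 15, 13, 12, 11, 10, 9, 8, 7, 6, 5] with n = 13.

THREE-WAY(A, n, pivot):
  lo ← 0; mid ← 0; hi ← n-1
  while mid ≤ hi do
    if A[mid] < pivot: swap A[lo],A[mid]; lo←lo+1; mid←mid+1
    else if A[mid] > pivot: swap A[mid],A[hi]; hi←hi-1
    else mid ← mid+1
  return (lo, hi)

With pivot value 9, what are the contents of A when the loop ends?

[5, 6, 7, 8, 9, 11, 10, 12, 13, 15, 16, 17, 19]

lo=0 mid=0 hi=12
19>9: swap(0,12), hi=11 ⇒ [5, 17, 16, 15, 13, 12, 11, 10, 9, 8, 7, 6, 19]
5<9: swap(0,0), lo=1 mid=1 ⇒ [5, 17, 16, 15, 13, 12, 11, 10, 9, 8, 7, 6, 19]
17>9: swap(1,11), hi=10 ⇒ [5, 6, 16, 15, 13, 12, 11, 10, 9, 8, 7, 17, 19]
6<9: swap(1,1), lo=2 mid=2 ⇒ [5, 6, 16, 15, 13, 12, 11, 10, 9, 8, 7, 17, 19]
16>9: swap(2,10), hi=9 ⇒ [5, 6, 7, 15, 13, 12, 11, 10, 9, 8, 16, 17, 19]
7<9: swap(2,2), lo=3 mid=3 ⇒ [5, 6, 7, 15, 13, 12, 11, 10, 9, 8, 16, 17, 19]
15>9: swap(3,9), hi=8 ⇒ [5, 6, 7, 8, 13, 12, 11, 10, 9, 15, 16, 17, 19]
8<9: swap(3,3), lo=4 mid=4 ⇒ [5, 6, 7, 8, 13, 12, 11, 10, 9, 15, 16, 17, 19]
13>9: swap(4,8), hi=7 ⇒ [5, 6, 7, 8, 9, 12, 11, 10, 13, 15, 16, 17, 19]
9=9: mid=5
12>9: swap(5,7), hi=6 ⇒ [5, 6, 7, 8, 9, 10, 11, 12, 13, 15, 16, 17, 19]
10>9: swap(5,6), hi=5 ⇒ [5, 6, 7, 8, 9, 11, 10, 12, 13, 15, 16, 17, 19]
11>9: swap(5,5), hi=4 ⇒ [5, 6, 7, 8, 9, 11, 10, 12, 13, 15, 16, 17, 19]
done. lo=4 hi=4; A=[5, 6, 7, 8, 9, 11, 10, 12, 13, 15, 16, 17, 19]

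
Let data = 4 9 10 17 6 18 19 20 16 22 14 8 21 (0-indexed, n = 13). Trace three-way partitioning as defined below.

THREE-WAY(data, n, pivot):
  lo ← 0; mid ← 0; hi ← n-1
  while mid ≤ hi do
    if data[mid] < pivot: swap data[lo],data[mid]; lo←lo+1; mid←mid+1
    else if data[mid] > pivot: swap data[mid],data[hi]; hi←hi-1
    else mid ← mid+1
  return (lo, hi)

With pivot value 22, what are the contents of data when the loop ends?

pivot = 22; lo=0, mid=0, hi=12
data[mid]=4<22: swap data[0],data[0]; lo=1,mid=1 → 4 9 10 17 6 18 19 20 16 22 14 8 21
data[mid]=9<22: swap data[1],data[1]; lo=2,mid=2 → 4 9 10 17 6 18 19 20 16 22 14 8 21
data[mid]=10<22: swap data[2],data[2]; lo=3,mid=3 → 4 9 10 17 6 18 19 20 16 22 14 8 21
data[mid]=17<22: swap data[3],data[3]; lo=4,mid=4 → 4 9 10 17 6 18 19 20 16 22 14 8 21
data[mid]=6<22: swap data[4],data[4]; lo=5,mid=5 → 4 9 10 17 6 18 19 20 16 22 14 8 21
data[mid]=18<22: swap data[5],data[5]; lo=6,mid=6 → 4 9 10 17 6 18 19 20 16 22 14 8 21
data[mid]=19<22: swap data[6],data[6]; lo=7,mid=7 → 4 9 10 17 6 18 19 20 16 22 14 8 21
data[mid]=20<22: swap data[7],data[7]; lo=8,mid=8 → 4 9 10 17 6 18 19 20 16 22 14 8 21
data[mid]=16<22: swap data[8],data[8]; lo=9,mid=9 → 4 9 10 17 6 18 19 20 16 22 14 8 21
data[mid]=22=22: mid=10
data[mid]=14<22: swap data[9],data[10]; lo=10,mid=11 → 4 9 10 17 6 18 19 20 16 14 22 8 21
data[mid]=8<22: swap data[10],data[11]; lo=11,mid=12 → 4 9 10 17 6 18 19 20 16 14 8 22 21
data[mid]=21<22: swap data[11],data[12]; lo=12,mid=13 → 4 9 10 17 6 18 19 20 16 14 8 21 22
end: lo=12, hi=12; data = 4 9 10 17 6 18 19 20 16 14 8 21 22

4 9 10 17 6 18 19 20 16 14 8 21 22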